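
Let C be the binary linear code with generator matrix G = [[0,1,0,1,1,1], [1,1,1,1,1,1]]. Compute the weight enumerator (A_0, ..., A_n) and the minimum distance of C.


Weight distribution: A_0 = 1, A_2 = 1, A_4 = 1, A_6 = 1. Minimum distance d = 2.

Enumerate all 2^2 = 4 messages m ∈ F_2^2.
For each, compute codeword c = mG in F_2^6, then tally its weight.
  m = 00 → c = 000000, weight = 0.
  m = 10 → c = 010111, weight = 4.
  m = 01 → c = 111111, weight = 6.
  m = 11 → c = 101000, weight = 2.
Tally weights:
  weight 0: 1 codewords.
  weight 2: 1 codewords.
  weight 4: 1 codewords.
  weight 6: 1 codewords.
Minimum distance d = smallest w > 0 with A_w > 0 = 2.
Sanity: Σ A_w = 4 = 2^2 = 4 ✓.


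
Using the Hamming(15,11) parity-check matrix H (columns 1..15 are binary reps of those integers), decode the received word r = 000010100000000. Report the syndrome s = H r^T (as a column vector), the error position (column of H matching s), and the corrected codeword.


s = (0, 0, 1, 0)^T, error position = 2, corrected codeword c = 010010100000000

Compute s = H r^T mod 2 one row at a time:
  s_1 = 0 + 0 + 0 + 0 + 0 + 0 + 0 + 0 = 0 ≡ 0 (mod 2).
  s_2 = 0 + 1 + 0 + 1 + 0 + 0 + 0 + 0 = 2 ≡ 0 (mod 2).
  s_3 = 0 + 0 + 0 + 1 + 0 + 0 + 0 + 0 = 1 ≡ 1 (mod 2).
  s_4 = 0 + 0 + 1 + 1 + 0 + 0 + 0 + 0 = 2 ≡ 0 (mod 2).
s = (0, 0, 1, 0)^T — this equals column 2 of H (binary 0010), so error is at position 2.
Correct: flip bit 2 of r = 000010100000000 to get c = 010010100000000.


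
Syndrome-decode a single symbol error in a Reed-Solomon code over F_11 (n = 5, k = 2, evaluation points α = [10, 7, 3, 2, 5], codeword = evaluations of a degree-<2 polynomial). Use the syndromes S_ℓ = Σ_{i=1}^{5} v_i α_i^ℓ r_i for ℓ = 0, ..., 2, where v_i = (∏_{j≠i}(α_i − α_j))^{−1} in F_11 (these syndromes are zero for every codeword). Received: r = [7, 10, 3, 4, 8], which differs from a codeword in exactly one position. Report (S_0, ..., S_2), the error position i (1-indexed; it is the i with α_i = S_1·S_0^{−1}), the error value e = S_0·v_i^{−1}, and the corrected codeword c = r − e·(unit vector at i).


S = (8, 7, 2), error at position 5, error magnitude e = 7, c = [7, 10, 3, 4, 1].

Step 1: column multipliers v_i = (∏_{j≠i}(α_i − α_j))^{−1} mod 11.
  i = 1 (α = 10): (10−7)(10−3)(10−2)(10−5) = 3·7·8·5 = 840 ≡ 4, so v_1 = 4^{−1} = 3 (mod 11).
  i = 2 (α = 7): (7−10)(7−3)(7−2)(7−5) = (−3)·4·5·2 = −120 ≡ 1, so v_2 = 1^{−1} = 1 (mod 11).
  i = 3 (α = 3): (3−10)(3−7)(3−2)(3−5) = (−7)·(−4)·1·(−2) = −56 ≡ 10, so v_3 = 10^{−1} = 10 (mod 11).
  i = 4 (α = 2): (2−10)(2−7)(2−3)(2−5) = (−8)·(−5)·(−1)·(−3) = 120 ≡ 10, so v_4 = 10^{−1} = 10 (mod 11).
  i = 5 (α = 5): (5−10)(5−7)(5−3)(5−2) = (−5)·(−2)·2·3 = 60 ≡ 5, so v_5 = 5^{−1} = 9 (mod 11).
  v = [3, 1, 10, 10, 9].
Step 2: syndromes of r = [7, 10, 3, 4, 8] (all sums mod 11).
  S_0 = Σ v_i r_i = 3·7 + 1·10 + 10·3 + 10·4 + 9·8 = 173 ≡ 8.
  S_1 = Σ v_i α_i r_i = 3·10·7 + 1·7·10 + 10·3·3 + 10·2·4 + 9·5·8 = 810 ≡ 7.
  α_i^2 mod 11 = [1, 5, 9, 4, 3].
  S_2 = Σ v_i α_i^2 r_i = 3·1·7 + 1·5·10 + 10·9·3 + 10·4·4 + 9·3·8 = 717 ≡ 2.
  S = (8, 7, 2) ≠ 0, so r is not a codeword (an error is present).
Step 3: locate the error. For a single error e at position i, S_ℓ = v_i·e·α_i^ℓ, so α_err = S_1/S_0.
  S_0^{−1} = 8^{−1} = 7 (mod 11), so α_err = 7·7 = 49 ≡ 5 = α_5. Error position i = 5.
  Consistency check: S_2/S_1 = 2·8 = 16 ≡ 5 = α_err ✓ (single-error assumption holds).
Step 4: error magnitude e = S_0/v_5 = S_0·∏_{j≠5}(α_5 − α_j) = 8·5 = 40 ≡ 7 (mod 11).
Step 5: correct position 5: c_5 = r_5 − e = 8 − 7 ≡ 1 (mod 11). Hence c = [7, 10, 3, 4, 1].
  Check: interpolating c through the α_i gives m(x) = 6 + 10·x (degree < 2) with m(α_i) = c_i for every i, so c is indeed a codeword.


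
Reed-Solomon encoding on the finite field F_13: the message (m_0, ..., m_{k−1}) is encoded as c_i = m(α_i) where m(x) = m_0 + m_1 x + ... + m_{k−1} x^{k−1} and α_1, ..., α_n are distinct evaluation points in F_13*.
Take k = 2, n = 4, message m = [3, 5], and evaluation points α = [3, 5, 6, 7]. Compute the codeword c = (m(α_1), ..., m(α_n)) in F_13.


c = [5, 2, 7, 12]

Message polynomial: m(x) = 3 + 5·x (mod 13).
For each evaluation point α_i, compute m(α_i) mod 13:
  α_1 = 3: Horner steps 5 → 5, so m(3) = 5.
  α_2 = 5: Horner steps 5 → 2, so m(5) = 2.
  α_3 = 6: Horner steps 5 → 7, so m(6) = 7.
  α_4 = 7: Horner steps 5 → 12, so m(7) = 12.
Codeword c = [5, 2, 7, 12] ∈ F_13^4.


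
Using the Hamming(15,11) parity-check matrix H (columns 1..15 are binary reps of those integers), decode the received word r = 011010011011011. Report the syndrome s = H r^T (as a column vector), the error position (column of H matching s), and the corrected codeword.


s = (0, 0, 1, 1)^T, error position = 3, corrected codeword c = 010010011011011

Compute s = H r^T mod 2 one row at a time:
  s_1 = 1 + 1 + 0 + 1 + 1 + 0 + 1 + 1 = 6 ≡ 0 (mod 2).
  s_2 = 0 + 1 + 0 + 0 + 1 + 0 + 1 + 1 = 4 ≡ 0 (mod 2).
  s_3 = 1 + 1 + 0 + 0 + 0 + 1 + 1 + 1 = 5 ≡ 1 (mod 2).
  s_4 = 0 + 1 + 1 + 0 + 1 + 1 + 0 + 1 = 5 ≡ 1 (mod 2).
s = (0, 0, 1, 1)^T — this equals column 3 of H (binary 0011), so error is at position 3.
Correct: flip bit 3 of r = 011010011011011 to get c = 010010011011011.


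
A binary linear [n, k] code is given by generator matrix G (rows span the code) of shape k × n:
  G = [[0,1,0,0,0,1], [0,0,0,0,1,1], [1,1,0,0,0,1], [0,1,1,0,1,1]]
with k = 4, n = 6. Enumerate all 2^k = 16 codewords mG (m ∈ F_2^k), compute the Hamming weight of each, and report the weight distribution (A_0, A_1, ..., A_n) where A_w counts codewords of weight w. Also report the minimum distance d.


Weight distribution: A_0 = 1, A_1 = 1, A_2 = 6, A_3 = 6, A_4 = 1, A_5 = 1. Minimum distance d = 1.

Enumerate all 2^4 = 16 messages m ∈ F_2^4.
For each, compute codeword c = mG in F_2^6, then tally its weight.
  m = 0000 → c = 000000, weight = 0.
  m = 1000 → c = 010001, weight = 2.
  m = 0100 → c = 000011, weight = 2.
  m = 1100 → c = 010010, weight = 2.
  m = 0010 → c = 110001, weight = 3.
  m = 1010 → c = 100000, weight = 1.
  m = 0110 → c = 110010, weight = 3.
  m = 1110 → c = 100011, weight = 3.
  m = 0001 → c = 011011, weight = 4.
  m = 1001 → c = 001010, weight = 2.
  m = 0101 → c = 011000, weight = 2.
  m = 1101 → c = 001001, weight = 2.
  m = 0011 → c = 101010, weight = 3.
  m = 1011 → c = 111011, weight = 5.
  m = 0111 → c = 101001, weight = 3.
  m = 1111 → c = 111000, weight = 3.
Tally weights:
  weight 0: 1 codewords.
  weight 1: 1 codewords.
  weight 2: 6 codewords.
  weight 3: 6 codewords.
  weight 4: 1 codewords.
  weight 5: 1 codewords.
Minimum distance d = smallest w > 0 with A_w > 0 = 1.
Sanity: Σ A_w = 16 = 2^4 = 16 ✓.


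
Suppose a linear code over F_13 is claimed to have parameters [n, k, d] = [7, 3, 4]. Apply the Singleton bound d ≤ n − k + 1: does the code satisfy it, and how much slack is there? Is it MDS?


Singleton RHS = n − k + 1 = 5, slack = 1, bound satisfied, not MDS.

Singleton bound: d ≤ n − k + 1.
Here n = 7, k = 3, so n − k + 1 = 5.
Given d = 4, check d ≤ 5: YES.
Slack = (n − k + 1) − d = 1.
The code is NOT MDS (slack = 1 > 0).
Description: the claimed parameters are [7, 3, 4]_13; such a code would be non-MDS.


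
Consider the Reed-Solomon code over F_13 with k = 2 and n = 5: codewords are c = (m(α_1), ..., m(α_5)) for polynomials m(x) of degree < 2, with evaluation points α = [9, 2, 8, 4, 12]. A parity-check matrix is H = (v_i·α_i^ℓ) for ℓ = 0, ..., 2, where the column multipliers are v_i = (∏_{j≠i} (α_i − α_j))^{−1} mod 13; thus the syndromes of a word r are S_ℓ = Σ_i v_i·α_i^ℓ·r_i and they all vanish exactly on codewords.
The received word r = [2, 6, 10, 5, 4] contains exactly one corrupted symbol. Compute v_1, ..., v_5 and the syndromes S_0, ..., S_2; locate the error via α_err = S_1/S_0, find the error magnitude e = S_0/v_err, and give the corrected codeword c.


S = (3, 12, 9), error at position 4, error magnitude e = 2, c = [2, 6, 10, 3, 4].

Step 1: column multipliers v_i = (∏_{j≠i}(α_i − α_j))^{−1} mod 13.
  i = 1 (α = 9): (9−2)(9−8)(9−4)(9−12) = 7·1·5·(−3) = −105 ≡ 12, so v_1 = 12^{−1} = 12 (mod 13).
  i = 2 (α = 2): (2−9)(2−8)(2−4)(2−12) = (−7)·(−6)·(−2)·(−10) = 840 ≡ 8, so v_2 = 8^{−1} = 5 (mod 13).
  i = 3 (α = 8): (8−9)(8−2)(8−4)(8−12) = (−1)·6·4·(−4) = 96 ≡ 5, so v_3 = 5^{−1} = 8 (mod 13).
  i = 4 (α = 4): (4−9)(4−2)(4−8)(4−12) = (−5)·2·(−4)·(−8) = −320 ≡ 5, so v_4 = 5^{−1} = 8 (mod 13).
  i = 5 (α = 12): (12−9)(12−2)(12−8)(12−4) = 3·10·4·8 = 960 ≡ 11, so v_5 = 11^{−1} = 6 (mod 13).
  v = [12, 5, 8, 8, 6].
Step 2: syndromes of r = [2, 6, 10, 5, 4] (all sums mod 13).
  S_0 = Σ v_i r_i = 12·2 + 5·6 + 8·10 + 8·5 + 6·4 = 198 ≡ 3.
  S_1 = Σ v_i α_i r_i = 12·9·2 + 5·2·6 + 8·8·10 + 8·4·5 + 6·12·4 = 1364 ≡ 12.
  α_i^2 mod 13 = [3, 4, 12, 3, 1].
  S_2 = Σ v_i α_i^2 r_i = 12·3·2 + 5·4·6 + 8·12·10 + 8·3·5 + 6·1·4 = 1296 ≡ 9.
  S = (3, 12, 9) ≠ 0, so r is not a codeword (an error is present).
Step 3: locate the error. For a single error e at position i, S_ℓ = v_i·e·α_i^ℓ, so α_err = S_1/S_0.
  S_0^{−1} = 3^{−1} = 9 (mod 13), so α_err = 12·9 = 108 ≡ 4 = α_4. Error position i = 4.
  Consistency check: S_2/S_1 = 9·12 = 108 ≡ 4 = α_err ✓ (single-error assumption holds).
Step 4: error magnitude e = S_0/v_4 = S_0·∏_{j≠4}(α_4 − α_j) = 3·5 = 15 ≡ 2 (mod 13).
Step 5: correct position 4: c_4 = r_4 − e = 5 − 2 ≡ 3 (mod 13). Hence c = [2, 6, 10, 3, 4].
  Check: interpolating c through the α_i gives m(x) = 9 + 5·x (degree < 2) with m(α_i) = c_i for every i, so c is indeed a codeword.


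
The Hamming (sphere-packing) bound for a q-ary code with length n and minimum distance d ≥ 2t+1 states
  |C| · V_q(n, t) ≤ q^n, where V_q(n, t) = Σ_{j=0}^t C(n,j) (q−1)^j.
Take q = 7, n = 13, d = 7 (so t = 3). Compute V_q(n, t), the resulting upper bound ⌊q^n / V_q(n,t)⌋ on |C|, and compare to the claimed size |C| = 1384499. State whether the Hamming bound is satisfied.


V_q(n, t) = 64663, q^n = 96889010407, Hamming bound = 1498368, |C| = 1384499 ≤ bound (satisfied).

Step 1: Compute V_q(n, t) = Σ_{j=0}^3 C(n, j) (q−1)^j.
  j = 0: C(13,0)·(6)^0 = 1·1 = 1.
  j = 1: C(13,1)·(6)^1 = 13·6 = 78.
  j = 2: C(13,2)·(6)^2 = 78·36 = 2808.
  j = 3: C(13,3)·(6)^3 = 286·216 = 61776.
  V_q(n, t) = 1 + 78 + 2808 + 61776 = 64663.
Step 2: q^n = 7^13 = 96889010407.
Step 3: Hamming bound ⌊q^n / V_q(n,t)⌋ = ⌊96889010407/64663⌋ = 1498368.
Step 4: Compare |C| = 1384499 to 1498368: satisfied.
The claimed |C| lies below the Hamming bound.


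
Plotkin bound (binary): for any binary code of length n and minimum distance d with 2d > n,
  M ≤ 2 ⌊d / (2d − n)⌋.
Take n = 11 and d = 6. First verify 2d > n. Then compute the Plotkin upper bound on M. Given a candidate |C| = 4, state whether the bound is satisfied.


Plotkin bound M ≤ 12; given |C| = 4 ≤ bound (satisfied).

Check applicability: 2d = 12, n = 11.
2d − n = 1 > 0, so Plotkin applies.
Compute d/(2d−n) = 6/1 ≈ 6.0000.
⌊d/(2d−n)⌋ = 6.
Plotkin bound: M ≤ 2·6 = 12.
Given |C| = 4, check: satisfied.
This |C| is below the Plotkin bound.


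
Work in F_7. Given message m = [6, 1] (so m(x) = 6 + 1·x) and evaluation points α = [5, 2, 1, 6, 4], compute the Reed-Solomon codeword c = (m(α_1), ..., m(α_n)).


c = [4, 1, 0, 5, 3]

Message polynomial: m(x) = 6 + 1·x (mod 7).
For each evaluation point α_i, compute m(α_i) mod 7:
  α_1 = 5: Horner steps 1 → 4, so m(5) = 4.
  α_2 = 2: Horner steps 1 → 1, so m(2) = 1.
  α_3 = 1: Horner steps 1 → 0, so m(1) = 0.
  α_4 = 6: Horner steps 1 → 5, so m(6) = 5.
  α_5 = 4: Horner steps 1 → 3, so m(4) = 3.
Codeword c = [4, 1, 0, 5, 3] ∈ F_7^5.


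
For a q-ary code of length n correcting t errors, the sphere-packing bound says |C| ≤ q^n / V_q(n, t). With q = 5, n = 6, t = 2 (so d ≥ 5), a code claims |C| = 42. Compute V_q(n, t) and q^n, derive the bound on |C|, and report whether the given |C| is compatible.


V_q(n, t) = 265, q^n = 15625, Hamming bound = 58, |C| = 42 ≤ bound (satisfied).

Step 1: Compute V_q(n, t) = Σ_{j=0}^2 C(n, j) (q−1)^j.
  j = 0: C(6,0)·(4)^0 = 1·1 = 1.
  j = 1: C(6,1)·(4)^1 = 6·4 = 24.
  j = 2: C(6,2)·(4)^2 = 15·16 = 240.
  V_q(n, t) = 1 + 24 + 240 = 265.
Step 2: q^n = 5^6 = 15625.
Step 3: Hamming bound ⌊q^n / V_q(n,t)⌋ = ⌊15625/265⌋ = 58.
Step 4: Compare |C| = 42 to 58: satisfied.
The claimed |C| lies below the Hamming bound.


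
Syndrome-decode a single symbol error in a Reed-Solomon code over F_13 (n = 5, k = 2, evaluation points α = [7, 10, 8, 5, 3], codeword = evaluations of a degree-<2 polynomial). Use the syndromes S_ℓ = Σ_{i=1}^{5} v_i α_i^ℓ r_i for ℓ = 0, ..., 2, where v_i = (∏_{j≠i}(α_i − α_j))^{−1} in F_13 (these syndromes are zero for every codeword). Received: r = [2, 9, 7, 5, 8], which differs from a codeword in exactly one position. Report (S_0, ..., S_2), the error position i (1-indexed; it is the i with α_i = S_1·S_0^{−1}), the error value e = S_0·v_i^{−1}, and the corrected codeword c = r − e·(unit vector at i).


S = (9, 12, 3), error at position 2, error magnitude e = 5, c = [2, 4, 7, 5, 8].

Step 1: column multipliers v_i = (∏_{j≠i}(α_i − α_j))^{−1} mod 13.
  i = 1 (α = 7): (7−10)(7−8)(7−5)(7−3) = (−3)·(−1)·2·4 = 24 ≡ 11, so v_1 = 11^{−1} = 6 (mod 13).
  i = 2 (α = 10): (10−7)(10−8)(10−5)(10−3) = 3·2·5·7 = 210 ≡ 2, so v_2 = 2^{−1} = 7 (mod 13).
  i = 3 (α = 8): (8−7)(8−10)(8−5)(8−3) = 1·(−2)·3·5 = −30 ≡ 9, so v_3 = 9^{−1} = 3 (mod 13).
  i = 4 (α = 5): (5−7)(5−10)(5−8)(5−3) = (−2)·(−5)·(−3)·2 = −60 ≡ 5, so v_4 = 5^{−1} = 8 (mod 13).
  i = 5 (α = 3): (3−7)(3−10)(3−8)(3−5) = (−4)·(−7)·(−5)·(−2) = 280 ≡ 7, so v_5 = 7^{−1} = 2 (mod 13).
  v = [6, 7, 3, 8, 2].
Step 2: syndromes of r = [2, 9, 7, 5, 8] (all sums mod 13).
  S_0 = Σ v_i r_i = 6·2 + 7·9 + 3·7 + 8·5 + 2·8 = 152 ≡ 9.
  S_1 = Σ v_i α_i r_i = 6·7·2 + 7·10·9 + 3·8·7 + 8·5·5 + 2·3·8 = 1130 ≡ 12.
  α_i^2 mod 13 = [10, 9, 12, 12, 9].
  S_2 = Σ v_i α_i^2 r_i = 6·10·2 + 7·9·9 + 3·12·7 + 8·12·5 + 2·9·8 = 1563 ≡ 3.
  S = (9, 12, 3) ≠ 0, so r is not a codeword (an error is present).
Step 3: locate the error. For a single error e at position i, S_ℓ = v_i·e·α_i^ℓ, so α_err = S_1/S_0.
  S_0^{−1} = 9^{−1} = 3 (mod 13), so α_err = 12·3 = 36 ≡ 10 = α_2. Error position i = 2.
  Consistency check: S_2/S_1 = 3·12 = 36 ≡ 10 = α_err ✓ (single-error assumption holds).
Step 4: error magnitude e = S_0/v_2 = S_0·∏_{j≠2}(α_2 − α_j) = 9·2 = 18 ≡ 5 (mod 13).
Step 5: correct position 2: c_2 = r_2 − e = 9 − 5 ≡ 4 (mod 13). Hence c = [2, 4, 7, 5, 8].
  Check: interpolating c through the α_i gives m(x) = 6 + 5·x (degree < 2) with m(α_i) = c_i for every i, so c is indeed a codeword.


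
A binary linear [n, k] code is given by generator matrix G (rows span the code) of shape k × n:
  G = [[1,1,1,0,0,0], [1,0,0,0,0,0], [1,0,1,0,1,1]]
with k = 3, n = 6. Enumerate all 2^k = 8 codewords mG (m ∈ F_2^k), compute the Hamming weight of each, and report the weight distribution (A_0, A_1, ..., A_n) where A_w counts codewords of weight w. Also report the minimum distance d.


Weight distribution: A_0 = 1, A_1 = 1, A_2 = 1, A_3 = 3, A_4 = 2. Minimum distance d = 1.

Enumerate all 2^3 = 8 messages m ∈ F_2^3.
For each, compute codeword c = mG in F_2^6, then tally its weight.
  m = 000 → c = 000000, weight = 0.
  m = 100 → c = 111000, weight = 3.
  m = 010 → c = 100000, weight = 1.
  m = 110 → c = 011000, weight = 2.
  m = 001 → c = 101011, weight = 4.
  m = 101 → c = 010011, weight = 3.
  m = 011 → c = 001011, weight = 3.
  m = 111 → c = 110011, weight = 4.
Tally weights:
  weight 0: 1 codewords.
  weight 1: 1 codewords.
  weight 2: 1 codewords.
  weight 3: 3 codewords.
  weight 4: 2 codewords.
Minimum distance d = smallest w > 0 with A_w > 0 = 1.
Sanity: Σ A_w = 8 = 2^3 = 8 ✓.


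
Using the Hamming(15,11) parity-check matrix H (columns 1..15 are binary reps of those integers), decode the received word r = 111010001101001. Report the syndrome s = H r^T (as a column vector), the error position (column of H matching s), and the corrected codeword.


s = (0, 1, 0, 1)^T, error position = 5, corrected codeword c = 111000001101001

Compute s = H r^T mod 2 one row at a time:
  s_1 = 0 + 1 + 1 + 0 + 1 + 0 + 0 + 1 = 4 ≡ 0 (mod 2).
  s_2 = 0 + 1 + 0 + 0 + 1 + 0 + 0 + 1 = 3 ≡ 1 (mod 2).
  s_3 = 1 + 1 + 0 + 0 + 1 + 0 + 0 + 1 = 4 ≡ 0 (mod 2).
  s_4 = 1 + 1 + 1 + 0 + 1 + 0 + 0 + 1 = 5 ≡ 1 (mod 2).
s = (0, 1, 0, 1)^T — this equals column 5 of H (binary 0101), so error is at position 5.
Correct: flip bit 5 of r = 111010001101001 to get c = 111000001101001.


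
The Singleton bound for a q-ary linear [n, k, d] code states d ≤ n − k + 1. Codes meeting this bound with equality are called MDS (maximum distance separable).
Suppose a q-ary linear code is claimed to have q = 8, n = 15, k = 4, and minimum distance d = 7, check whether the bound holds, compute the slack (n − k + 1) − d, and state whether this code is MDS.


Singleton RHS = n − k + 1 = 12, slack = 5, bound satisfied, not MDS.

Singleton bound: d ≤ n − k + 1.
Here n = 15, k = 4, so n − k + 1 = 12.
Given d = 7, check d ≤ 12: YES.
Slack = (n − k + 1) − d = 5.
The code is NOT MDS (slack = 5 > 0).
Description: the claimed parameters are [15, 4, 7]_8; such a code would be non-MDS.


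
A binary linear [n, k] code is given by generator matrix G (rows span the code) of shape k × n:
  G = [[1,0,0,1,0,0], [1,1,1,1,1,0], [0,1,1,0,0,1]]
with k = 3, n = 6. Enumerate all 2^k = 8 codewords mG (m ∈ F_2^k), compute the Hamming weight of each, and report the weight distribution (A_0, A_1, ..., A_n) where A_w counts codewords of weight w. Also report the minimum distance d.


Weight distribution: A_0 = 1, A_2 = 2, A_3 = 2, A_4 = 1, A_5 = 2. Minimum distance d = 2.

Enumerate all 2^3 = 8 messages m ∈ F_2^3.
For each, compute codeword c = mG in F_2^6, then tally its weight.
  m = 000 → c = 000000, weight = 0.
  m = 100 → c = 100100, weight = 2.
  m = 010 → c = 111110, weight = 5.
  m = 110 → c = 011010, weight = 3.
  m = 001 → c = 011001, weight = 3.
  m = 101 → c = 111101, weight = 5.
  m = 011 → c = 100111, weight = 4.
  m = 111 → c = 000011, weight = 2.
Tally weights:
  weight 0: 1 codewords.
  weight 2: 2 codewords.
  weight 3: 2 codewords.
  weight 4: 1 codewords.
  weight 5: 2 codewords.
Minimum distance d = smallest w > 0 with A_w > 0 = 2.
Sanity: Σ A_w = 8 = 2^3 = 8 ✓.


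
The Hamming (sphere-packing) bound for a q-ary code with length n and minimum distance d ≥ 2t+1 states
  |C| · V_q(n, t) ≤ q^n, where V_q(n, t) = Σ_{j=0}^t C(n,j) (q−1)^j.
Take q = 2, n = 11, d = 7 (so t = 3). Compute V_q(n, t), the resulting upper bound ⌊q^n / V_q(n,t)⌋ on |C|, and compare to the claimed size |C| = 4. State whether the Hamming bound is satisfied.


V_q(n, t) = 232, q^n = 2048, Hamming bound = 8, |C| = 4 ≤ bound (satisfied).

Step 1: Compute V_q(n, t) = Σ_{j=0}^3 C(n, j) (q−1)^j.
  j = 0: C(11,0)·(1)^0 = 1·1 = 1.
  j = 1: C(11,1)·(1)^1 = 11·1 = 11.
  j = 2: C(11,2)·(1)^2 = 55·1 = 55.
  j = 3: C(11,3)·(1)^3 = 165·1 = 165.
  V_q(n, t) = 1 + 11 + 55 + 165 = 232.
Step 2: q^n = 2^11 = 2048.
Step 3: Hamming bound ⌊q^n / V_q(n,t)⌋ = ⌊2048/232⌋ = 8.
Step 4: Compare |C| = 4 to 8: satisfied.
The claimed |C| lies below the Hamming bound.


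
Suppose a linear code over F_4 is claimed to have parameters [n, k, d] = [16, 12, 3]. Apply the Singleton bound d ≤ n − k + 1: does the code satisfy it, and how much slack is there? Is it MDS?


Singleton RHS = n − k + 1 = 5, slack = 2, bound satisfied, not MDS.

Singleton bound: d ≤ n − k + 1.
Here n = 16, k = 12, so n − k + 1 = 5.
Given d = 3, check d ≤ 5: YES.
Slack = (n − k + 1) − d = 2.
The code is NOT MDS (slack = 2 > 0).
Description: the claimed parameters are [16, 12, 3]_4; such a code would be non-MDS.


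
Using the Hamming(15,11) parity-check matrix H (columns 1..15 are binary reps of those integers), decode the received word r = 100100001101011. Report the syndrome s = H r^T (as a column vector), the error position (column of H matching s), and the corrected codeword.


s = (1, 0, 1, 1)^T, error position = 11, corrected codeword c = 100100001111011

Compute s = H r^T mod 2 one row at a time:
  s_1 = 0 + 1 + 1 + 0 + 1 + 0 + 1 + 1 = 5 ≡ 1 (mod 2).
  s_2 = 1 + 0 + 0 + 0 + 1 + 0 + 1 + 1 = 4 ≡ 0 (mod 2).
  s_3 = 0 + 0 + 0 + 0 + 1 + 0 + 1 + 1 = 3 ≡ 1 (mod 2).
  s_4 = 1 + 0 + 0 + 0 + 1 + 0 + 0 + 1 = 3 ≡ 1 (mod 2).
s = (1, 0, 1, 1)^T — this equals column 11 of H (binary 1011), so error is at position 11.
Correct: flip bit 11 of r = 100100001101011 to get c = 100100001111011.


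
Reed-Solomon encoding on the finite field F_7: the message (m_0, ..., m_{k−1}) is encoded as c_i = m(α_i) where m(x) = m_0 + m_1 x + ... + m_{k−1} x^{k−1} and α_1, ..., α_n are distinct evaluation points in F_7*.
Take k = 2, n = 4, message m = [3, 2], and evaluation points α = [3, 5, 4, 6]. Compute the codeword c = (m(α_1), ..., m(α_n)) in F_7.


c = [2, 6, 4, 1]

Message polynomial: m(x) = 3 + 2·x (mod 7).
For each evaluation point α_i, compute m(α_i) mod 7:
  α_1 = 3: Horner steps 2 → 2, so m(3) = 2.
  α_2 = 5: Horner steps 2 → 6, so m(5) = 6.
  α_3 = 4: Horner steps 2 → 4, so m(4) = 4.
  α_4 = 6: Horner steps 2 → 1, so m(6) = 1.
Codeword c = [2, 6, 4, 1] ∈ F_7^4.


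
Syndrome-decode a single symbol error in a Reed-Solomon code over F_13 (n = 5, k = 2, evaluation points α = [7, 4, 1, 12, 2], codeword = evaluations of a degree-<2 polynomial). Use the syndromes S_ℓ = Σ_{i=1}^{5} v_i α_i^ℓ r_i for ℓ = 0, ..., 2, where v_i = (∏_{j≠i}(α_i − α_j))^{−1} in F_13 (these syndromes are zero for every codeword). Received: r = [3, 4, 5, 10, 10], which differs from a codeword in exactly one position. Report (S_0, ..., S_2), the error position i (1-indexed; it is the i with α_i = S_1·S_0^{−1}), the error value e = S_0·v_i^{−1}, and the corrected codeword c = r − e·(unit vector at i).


S = (10, 7, 1), error at position 5, error magnitude e = 1, c = [3, 4, 5, 10, 9].

Step 1: column multipliers v_i = (∏_{j≠i}(α_i − α_j))^{−1} mod 13.
  i = 1 (α = 7): (7−4)(7−1)(7−12)(7−2) = 3·6·(−5)·5 = −450 ≡ 5, so v_1 = 5^{−1} = 8 (mod 13).
  i = 2 (α = 4): (4−7)(4−1)(4−12)(4−2) = (−3)·3·(−8)·2 = 144 ≡ 1, so v_2 = 1^{−1} = 1 (mod 13).
  i = 3 (α = 1): (1−7)(1−4)(1−12)(1−2) = (−6)·(−3)·(−11)·(−1) = 198 ≡ 3, so v_3 = 3^{−1} = 9 (mod 13).
  i = 4 (α = 12): (12−7)(12−4)(12−1)(12−2) = 5·8·11·10 = 4400 ≡ 6, so v_4 = 6^{−1} = 11 (mod 13).
  i = 5 (α = 2): (2−7)(2−4)(2−1)(2−12) = (−5)·(−2)·1·(−10) = −100 ≡ 4, so v_5 = 4^{−1} = 10 (mod 13).
  v = [8, 1, 9, 11, 10].
Step 2: syndromes of r = [3, 4, 5, 10, 10] (all sums mod 13).
  S_0 = Σ v_i r_i = 8·3 + 1·4 + 9·5 + 11·10 + 10·10 = 283 ≡ 10.
  S_1 = Σ v_i α_i r_i = 8·7·3 + 1·4·4 + 9·1·5 + 11·12·10 + 10·2·10 = 1749 ≡ 7.
  α_i^2 mod 13 = [10, 3, 1, 1, 4].
  S_2 = Σ v_i α_i^2 r_i = 8·10·3 + 1·3·4 + 9·1·5 + 11·1·10 + 10·4·10 = 807 ≡ 1.
  S = (10, 7, 1) ≠ 0, so r is not a codeword (an error is present).
Step 3: locate the error. For a single error e at position i, S_ℓ = v_i·e·α_i^ℓ, so α_err = S_1/S_0.
  S_0^{−1} = 10^{−1} = 4 (mod 13), so α_err = 7·4 = 28 ≡ 2 = α_5. Error position i = 5.
  Consistency check: S_2/S_1 = 1·2 = 2 ≡ 2 = α_err ✓ (single-error assumption holds).
Step 4: error magnitude e = S_0/v_5 = S_0·∏_{j≠5}(α_5 − α_j) = 10·4 = 40 ≡ 1 (mod 13).
Step 5: correct position 5: c_5 = r_5 − e = 10 − 1 ≡ 9 (mod 13). Hence c = [3, 4, 5, 10, 9].
  Check: interpolating c through the α_i gives m(x) = 1 + 4·x (degree < 2) with m(α_i) = c_i for every i, so c is indeed a codeword.


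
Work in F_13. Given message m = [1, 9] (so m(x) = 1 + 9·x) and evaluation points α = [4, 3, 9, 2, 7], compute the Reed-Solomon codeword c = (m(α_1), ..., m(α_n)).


c = [11, 2, 4, 6, 12]

Message polynomial: m(x) = 1 + 9·x (mod 13).
For each evaluation point α_i, compute m(α_i) mod 13:
  α_1 = 4: Horner steps 9 → 11, so m(4) = 11.
  α_2 = 3: Horner steps 9 → 2, so m(3) = 2.
  α_3 = 9: Horner steps 9 → 4, so m(9) = 4.
  α_4 = 2: Horner steps 9 → 6, so m(2) = 6.
  α_5 = 7: Horner steps 9 → 12, so m(7) = 12.
Codeword c = [11, 2, 4, 6, 12] ∈ F_13^5.


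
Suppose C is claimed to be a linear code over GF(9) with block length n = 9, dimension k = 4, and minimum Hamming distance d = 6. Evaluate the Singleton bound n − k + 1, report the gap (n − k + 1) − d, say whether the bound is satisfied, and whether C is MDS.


Singleton RHS = n − k + 1 = 6, slack = 0, bound satisfied, MDS.

Singleton bound: d ≤ n − k + 1.
Here n = 9, k = 4, so n − k + 1 = 6.
Given d = 6, check d ≤ 6: YES.
Slack = (n − k + 1) − d = 0.
The code is MDS (slack = 0).
Description: the claimed parameters are [9, 4, 6]_9; such a code would be MDS (meets Singleton bound).


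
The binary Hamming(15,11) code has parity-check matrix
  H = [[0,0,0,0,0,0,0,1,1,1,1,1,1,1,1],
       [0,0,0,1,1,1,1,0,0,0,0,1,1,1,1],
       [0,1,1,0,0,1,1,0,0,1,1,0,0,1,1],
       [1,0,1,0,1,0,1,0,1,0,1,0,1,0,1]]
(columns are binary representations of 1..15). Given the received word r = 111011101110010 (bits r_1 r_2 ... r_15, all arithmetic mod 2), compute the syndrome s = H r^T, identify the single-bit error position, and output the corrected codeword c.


s = (0, 0, 1, 0)^T, error position = 2, corrected codeword c = 101011101110010

Compute s = H r^T mod 2 one row at a time:
  s_1 = 0 + 1 + 1 + 1 + 0 + 0 + 1 + 0 = 4 ≡ 0 (mod 2).
  s_2 = 0 + 1 + 1 + 1 + 0 + 0 + 1 + 0 = 4 ≡ 0 (mod 2).
  s_3 = 1 + 1 + 1 + 1 + 1 + 1 + 1 + 0 = 7 ≡ 1 (mod 2).
  s_4 = 1 + 1 + 1 + 1 + 1 + 1 + 0 + 0 = 6 ≡ 0 (mod 2).
s = (0, 0, 1, 0)^T — this equals column 2 of H (binary 0010), so error is at position 2.
Correct: flip bit 2 of r = 111011101110010 to get c = 101011101110010.


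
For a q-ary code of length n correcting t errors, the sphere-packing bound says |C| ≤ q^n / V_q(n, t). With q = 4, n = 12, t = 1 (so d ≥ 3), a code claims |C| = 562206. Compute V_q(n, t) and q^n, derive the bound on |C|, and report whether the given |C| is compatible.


V_q(n, t) = 37, q^n = 16777216, Hamming bound = 453438, |C| = 562206 > bound (violated).

Step 1: Compute V_q(n, t) = Σ_{j=0}^1 C(n, j) (q−1)^j.
  j = 0: C(12,0)·(3)^0 = 1·1 = 1.
  j = 1: C(12,1)·(3)^1 = 12·3 = 36.
  V_q(n, t) = 1 + 36 = 37.
Step 2: q^n = 4^12 = 16777216.
Step 3: Hamming bound ⌊q^n / V_q(n,t)⌋ = ⌊16777216/37⌋ = 453438.
Step 4: Compare |C| = 562206 to 453438: violated.
The claimed |C| lies above the Hamming bound, so no 4-ary code of length 12 with d ≥ 3 can have 562206 codewords.


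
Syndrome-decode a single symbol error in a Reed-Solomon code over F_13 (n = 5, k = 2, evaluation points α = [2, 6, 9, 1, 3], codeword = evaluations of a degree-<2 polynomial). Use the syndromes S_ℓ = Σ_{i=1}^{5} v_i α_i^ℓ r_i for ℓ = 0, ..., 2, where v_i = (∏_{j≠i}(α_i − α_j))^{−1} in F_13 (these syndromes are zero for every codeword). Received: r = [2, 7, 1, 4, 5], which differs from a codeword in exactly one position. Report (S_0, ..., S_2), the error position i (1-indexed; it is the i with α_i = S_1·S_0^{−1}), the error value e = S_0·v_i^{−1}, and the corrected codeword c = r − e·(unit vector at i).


S = (7, 8, 11), error at position 5, error magnitude e = 5, c = [2, 7, 1, 4, 0].

Step 1: column multipliers v_i = (∏_{j≠i}(α_i − α_j))^{−1} mod 13.
  i = 1 (α = 2): (2−6)(2−9)(2−1)(2−3) = (−4)·(−7)·1·(−1) = −28 ≡ 11, so v_1 = 11^{−1} = 6 (mod 13).
  i = 2 (α = 6): (6−2)(6−9)(6−1)(6−3) = 4·(−3)·5·3 = −180 ≡ 2, so v_2 = 2^{−1} = 7 (mod 13).
  i = 3 (α = 9): (9−2)(9−6)(9−1)(9−3) = 7·3·8·6 = 1008 ≡ 7, so v_3 = 7^{−1} = 2 (mod 13).
  i = 4 (α = 1): (1−2)(1−6)(1−9)(1−3) = (−1)·(−5)·(−8)·(−2) = 80 ≡ 2, so v_4 = 2^{−1} = 7 (mod 13).
  i = 5 (α = 3): (3−2)(3−6)(3−9)(3−1) = 1·(−3)·(−6)·2 = 36 ≡ 10, so v_5 = 10^{−1} = 4 (mod 13).
  v = [6, 7, 2, 7, 4].
Step 2: syndromes of r = [2, 7, 1, 4, 5] (all sums mod 13).
  S_0 = Σ v_i r_i = 6·2 + 7·7 + 2·1 + 7·4 + 4·5 = 111 ≡ 7.
  S_1 = Σ v_i α_i r_i = 6·2·2 + 7·6·7 + 2·9·1 + 7·1·4 + 4·3·5 = 424 ≡ 8.
  α_i^2 mod 13 = [4, 10, 3, 1, 9].
  S_2 = Σ v_i α_i^2 r_i = 6·4·2 + 7·10·7 + 2·3·1 + 7·1·4 + 4·9·5 = 752 ≡ 11.
  S = (7, 8, 11) ≠ 0, so r is not a codeword (an error is present).
Step 3: locate the error. For a single error e at position i, S_ℓ = v_i·e·α_i^ℓ, so α_err = S_1/S_0.
  S_0^{−1} = 7^{−1} = 2 (mod 13), so α_err = 8·2 = 16 ≡ 3 = α_5. Error position i = 5.
  Consistency check: S_2/S_1 = 11·5 = 55 ≡ 3 = α_err ✓ (single-error assumption holds).
Step 4: error magnitude e = S_0/v_5 = S_0·∏_{j≠5}(α_5 − α_j) = 7·10 = 70 ≡ 5 (mod 13).
Step 5: correct position 5: c_5 = r_5 − e = 5 − 5 ≡ 0 (mod 13). Hence c = [2, 7, 1, 4, 0].
  Check: interpolating c through the α_i gives m(x) = 6 + 11·x (degree < 2) with m(α_i) = c_i for every i, so c is indeed a codeword.


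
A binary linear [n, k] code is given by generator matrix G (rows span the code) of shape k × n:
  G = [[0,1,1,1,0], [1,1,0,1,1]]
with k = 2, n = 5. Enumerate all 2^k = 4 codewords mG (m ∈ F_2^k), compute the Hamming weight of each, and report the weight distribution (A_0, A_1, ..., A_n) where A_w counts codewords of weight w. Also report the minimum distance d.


Weight distribution: A_0 = 1, A_3 = 2, A_4 = 1. Minimum distance d = 3.

Enumerate all 2^2 = 4 messages m ∈ F_2^2.
For each, compute codeword c = mG in F_2^5, then tally its weight.
  m = 00 → c = 00000, weight = 0.
  m = 10 → c = 01110, weight = 3.
  m = 01 → c = 11011, weight = 4.
  m = 11 → c = 10101, weight = 3.
Tally weights:
  weight 0: 1 codewords.
  weight 3: 2 codewords.
  weight 4: 1 codewords.
Minimum distance d = smallest w > 0 with A_w > 0 = 3.
Sanity: Σ A_w = 4 = 2^2 = 4 ✓.


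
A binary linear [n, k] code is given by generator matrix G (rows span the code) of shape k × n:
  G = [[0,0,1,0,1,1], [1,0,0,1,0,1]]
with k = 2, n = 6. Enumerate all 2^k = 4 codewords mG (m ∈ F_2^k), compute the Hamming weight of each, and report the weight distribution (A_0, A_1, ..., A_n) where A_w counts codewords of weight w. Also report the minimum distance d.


Weight distribution: A_0 = 1, A_3 = 2, A_4 = 1. Minimum distance d = 3.

Enumerate all 2^2 = 4 messages m ∈ F_2^2.
For each, compute codeword c = mG in F_2^6, then tally its weight.
  m = 00 → c = 000000, weight = 0.
  m = 10 → c = 001011, weight = 3.
  m = 01 → c = 100101, weight = 3.
  m = 11 → c = 101110, weight = 4.
Tally weights:
  weight 0: 1 codewords.
  weight 3: 2 codewords.
  weight 4: 1 codewords.
Minimum distance d = smallest w > 0 with A_w > 0 = 3.
Sanity: Σ A_w = 4 = 2^2 = 4 ✓.


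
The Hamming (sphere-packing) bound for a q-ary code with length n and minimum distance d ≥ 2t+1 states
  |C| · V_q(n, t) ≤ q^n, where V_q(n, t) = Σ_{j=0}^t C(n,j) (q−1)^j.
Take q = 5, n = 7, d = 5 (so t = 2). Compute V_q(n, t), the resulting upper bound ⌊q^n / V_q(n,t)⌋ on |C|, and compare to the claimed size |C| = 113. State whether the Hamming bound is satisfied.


V_q(n, t) = 365, q^n = 78125, Hamming bound = 214, |C| = 113 ≤ bound (satisfied).

Step 1: Compute V_q(n, t) = Σ_{j=0}^2 C(n, j) (q−1)^j.
  j = 0: C(7,0)·(4)^0 = 1·1 = 1.
  j = 1: C(7,1)·(4)^1 = 7·4 = 28.
  j = 2: C(7,2)·(4)^2 = 21·16 = 336.
  V_q(n, t) = 1 + 28 + 336 = 365.
Step 2: q^n = 5^7 = 78125.
Step 3: Hamming bound ⌊q^n / V_q(n,t)⌋ = ⌊78125/365⌋ = 214.
Step 4: Compare |C| = 113 to 214: satisfied.
The claimed |C| lies below the Hamming bound.


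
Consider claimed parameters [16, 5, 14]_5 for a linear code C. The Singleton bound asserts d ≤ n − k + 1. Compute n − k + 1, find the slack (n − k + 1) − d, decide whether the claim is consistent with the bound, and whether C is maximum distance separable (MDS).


Singleton RHS = n − k + 1 = 12, slack = -2, bound violated (no such code; not MDS).

Singleton bound: d ≤ n − k + 1.
Here n = 16, k = 5, so n − k + 1 = 12.
Given d = 14, check d ≤ 12: NO.
Slack = (n − k + 1) − d = -2.
The slack is negative: d = 14 exceeds n − k + 1 = 12 by 2, so the Singleton bound is violated and no linear [16, 5, 14]_5 code can exist. In particular it is not MDS (MDS requires d = n − k + 1 exactly).
Description: the claimed parameters are [16, 5, 14]_5; such a code would be impossible (violates the Singleton bound).


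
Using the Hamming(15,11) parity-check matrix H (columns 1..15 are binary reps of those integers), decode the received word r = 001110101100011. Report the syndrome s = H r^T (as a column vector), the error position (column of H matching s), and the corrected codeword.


s = (0, 1, 1, 1)^T, error position = 7, corrected codeword c = 001110001100011

Compute s = H r^T mod 2 one row at a time:
  s_1 = 0 + 1 + 1 + 0 + 0 + 0 + 1 + 1 = 4 ≡ 0 (mod 2).
  s_2 = 1 + 1 + 0 + 1 + 0 + 0 + 1 + 1 = 5 ≡ 1 (mod 2).
  s_3 = 0 + 1 + 0 + 1 + 1 + 0 + 1 + 1 = 5 ≡ 1 (mod 2).
  s_4 = 0 + 1 + 1 + 1 + 1 + 0 + 0 + 1 = 5 ≡ 1 (mod 2).
s = (0, 1, 1, 1)^T — this equals column 7 of H (binary 0111), so error is at position 7.
Correct: flip bit 7 of r = 001110101100011 to get c = 001110001100011.


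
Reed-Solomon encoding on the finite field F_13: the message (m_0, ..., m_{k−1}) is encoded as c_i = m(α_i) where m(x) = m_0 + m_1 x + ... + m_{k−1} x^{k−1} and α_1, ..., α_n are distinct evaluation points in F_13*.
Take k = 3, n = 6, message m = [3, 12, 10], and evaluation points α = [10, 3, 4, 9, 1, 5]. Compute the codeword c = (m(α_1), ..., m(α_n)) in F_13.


c = [5, 12, 3, 11, 12, 1]

Message polynomial: m(x) = 3 + 12·x + 10·x^2 (mod 13).
For each evaluation point α_i, compute m(α_i) mod 13:
  α_1 = 10: Horner steps 10 → 8 → 5, so m(10) = 5.
  α_2 = 3: Horner steps 10 → 3 → 12, so m(3) = 12.
  α_3 = 4: Horner steps 10 → 0 → 3, so m(4) = 3.
  α_4 = 9: Horner steps 10 → 11 → 11, so m(9) = 11.
  α_5 = 1: Horner steps 10 → 9 → 12, so m(1) = 12.
  α_6 = 5: Horner steps 10 → 10 → 1, so m(5) = 1.
Codeword c = [5, 12, 3, 11, 12, 1] ∈ F_13^6.


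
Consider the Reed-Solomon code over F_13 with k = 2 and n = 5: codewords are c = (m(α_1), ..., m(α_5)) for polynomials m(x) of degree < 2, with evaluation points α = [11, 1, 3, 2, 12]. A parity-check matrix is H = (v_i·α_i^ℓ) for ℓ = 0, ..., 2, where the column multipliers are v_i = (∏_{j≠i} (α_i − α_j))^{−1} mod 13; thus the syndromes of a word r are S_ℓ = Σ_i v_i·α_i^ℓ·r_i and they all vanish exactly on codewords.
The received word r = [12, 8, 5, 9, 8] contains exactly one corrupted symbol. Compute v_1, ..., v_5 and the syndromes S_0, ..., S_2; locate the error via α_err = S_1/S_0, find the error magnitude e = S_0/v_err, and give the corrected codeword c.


S = (5, 5, 5), error at position 2, error magnitude e = 8, c = [12, 0, 5, 9, 8].

Step 1: column multipliers v_i = (∏_{j≠i}(α_i − α_j))^{−1} mod 13.
  i = 1 (α = 11): (11−1)(11−3)(11−2)(11−12) = 10·8·9·(−1) = −720 ≡ 8, so v_1 = 8^{−1} = 5 (mod 13).
  i = 2 (α = 1): (1−11)(1−3)(1−2)(1−12) = (−10)·(−2)·(−1)·(−11) = 220 ≡ 12, so v_2 = 12^{−1} = 12 (mod 13).
  i = 3 (α = 3): (3−11)(3−1)(3−2)(3−12) = (−8)·2·1·(−9) = 144 ≡ 1, so v_3 = 1^{−1} = 1 (mod 13).
  i = 4 (α = 2): (2−11)(2−1)(2−3)(2−12) = (−9)·1·(−1)·(−10) = −90 ≡ 1, so v_4 = 1^{−1} = 1 (mod 13).
  i = 5 (α = 12): (12−11)(12−1)(12−3)(12−2) = 1·11·9·10 = 990 ≡ 2, so v_5 = 2^{−1} = 7 (mod 13).
  v = [5, 12, 1, 1, 7].
Step 2: syndromes of r = [12, 8, 5, 9, 8] (all sums mod 13).
  S_0 = Σ v_i r_i = 5·12 + 12·8 + 1·5 + 1·9 + 7·8 = 226 ≡ 5.
  S_1 = Σ v_i α_i r_i = 5·11·12 + 12·1·8 + 1·3·5 + 1·2·9 + 7·12·8 = 1461 ≡ 5.
  α_i^2 mod 13 = [4, 1, 9, 4, 1].
  S_2 = Σ v_i α_i^2 r_i = 5·4·12 + 12·1·8 + 1·9·5 + 1·4·9 + 7·1·8 = 473 ≡ 5.
  S = (5, 5, 5) ≠ 0, so r is not a codeword (an error is present).
Step 3: locate the error. For a single error e at position i, S_ℓ = v_i·e·α_i^ℓ, so α_err = S_1/S_0.
  S_0^{−1} = 5^{−1} = 8 (mod 13), so α_err = 5·8 = 40 ≡ 1 = α_2. Error position i = 2.
  Consistency check: S_2/S_1 = 5·8 = 40 ≡ 1 = α_err ✓ (single-error assumption holds).
Step 4: error magnitude e = S_0/v_2 = S_0·∏_{j≠2}(α_2 − α_j) = 5·12 = 60 ≡ 8 (mod 13).
Step 5: correct position 2: c_2 = r_2 − e = 8 − 8 ≡ 0 (mod 13). Hence c = [12, 0, 5, 9, 8].
  Check: interpolating c through the α_i gives m(x) = 4 + 9·x (degree < 2) with m(α_i) = c_i for every i, so c is indeed a codeword.


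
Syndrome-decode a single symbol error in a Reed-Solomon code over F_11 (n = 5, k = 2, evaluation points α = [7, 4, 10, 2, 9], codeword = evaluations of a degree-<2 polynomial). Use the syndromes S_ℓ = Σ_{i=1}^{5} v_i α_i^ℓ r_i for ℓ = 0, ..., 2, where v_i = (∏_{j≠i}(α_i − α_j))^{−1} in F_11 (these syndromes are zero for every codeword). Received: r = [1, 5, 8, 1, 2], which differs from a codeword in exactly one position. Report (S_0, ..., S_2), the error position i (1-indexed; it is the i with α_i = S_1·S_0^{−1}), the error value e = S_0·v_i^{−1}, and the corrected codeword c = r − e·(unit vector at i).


S = (3, 6, 1), error at position 4, error magnitude e = 8, c = [1, 5, 8, 4, 2].

Step 1: column multipliers v_i = (∏_{j≠i}(α_i − α_j))^{−1} mod 11.
  i = 1 (α = 7): (7−4)(7−10)(7−2)(7−9) = 3·(−3)·5·(−2) = 90 ≡ 2, so v_1 = 2^{−1} = 6 (mod 11).
  i = 2 (α = 4): (4−7)(4−10)(4−2)(4−9) = (−3)·(−6)·2·(−5) = −180 ≡ 7, so v_2 = 7^{−1} = 8 (mod 11).
  i = 3 (α = 10): (10−7)(10−4)(10−2)(10−9) = 3·6·8·1 = 144 ≡ 1, so v_3 = 1^{−1} = 1 (mod 11).
  i = 4 (α = 2): (2−7)(2−4)(2−10)(2−9) = (−5)·(−2)·(−8)·(−7) = 560 ≡ 10, so v_4 = 10^{−1} = 10 (mod 11).
  i = 5 (α = 9): (9−7)(9−4)(9−10)(9−2) = 2·5·(−1)·7 = −70 ≡ 7, so v_5 = 7^{−1} = 8 (mod 11).
  v = [6, 8, 1, 10, 8].
Step 2: syndromes of r = [1, 5, 8, 1, 2] (all sums mod 11).
  S_0 = Σ v_i r_i = 6·1 + 8·5 + 1·8 + 10·1 + 8·2 = 80 ≡ 3.
  S_1 = Σ v_i α_i r_i = 6·7·1 + 8·4·5 + 1·10·8 + 10·2·1 + 8·9·2 = 446 ≡ 6.
  α_i^2 mod 11 = [5, 5, 1, 4, 4].
  S_2 = Σ v_i α_i^2 r_i = 6·5·1 + 8·5·5 + 1·1·8 + 10·4·1 + 8·4·2 = 342 ≡ 1.
  S = (3, 6, 1) ≠ 0, so r is not a codeword (an error is present).
Step 3: locate the error. For a single error e at position i, S_ℓ = v_i·e·α_i^ℓ, so α_err = S_1/S_0.
  S_0^{−1} = 3^{−1} = 4 (mod 11), so α_err = 6·4 = 24 ≡ 2 = α_4. Error position i = 4.
  Consistency check: S_2/S_1 = 1·2 = 2 ≡ 2 = α_err ✓ (single-error assumption holds).
Step 4: error magnitude e = S_0/v_4 = S_0·∏_{j≠4}(α_4 − α_j) = 3·10 = 30 ≡ 8 (mod 11).
Step 5: correct position 4: c_4 = r_4 − e = 1 − 8 ≡ 4 (mod 11). Hence c = [1, 5, 8, 4, 2].
  Check: interpolating c through the α_i gives m(x) = 3 + 6·x (degree < 2) with m(α_i) = c_i for every i, so c is indeed a codeword.


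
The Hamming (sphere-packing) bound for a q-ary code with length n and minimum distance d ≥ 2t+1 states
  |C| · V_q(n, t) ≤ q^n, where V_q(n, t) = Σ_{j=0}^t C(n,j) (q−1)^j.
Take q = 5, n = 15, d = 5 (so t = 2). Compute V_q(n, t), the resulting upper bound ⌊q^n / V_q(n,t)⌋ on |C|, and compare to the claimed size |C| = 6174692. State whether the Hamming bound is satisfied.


V_q(n, t) = 1741, q^n = 30517578125, Hamming bound = 17528764, |C| = 6174692 ≤ bound (satisfied).

Step 1: Compute V_q(n, t) = Σ_{j=0}^2 C(n, j) (q−1)^j.
  j = 0: C(15,0)·(4)^0 = 1·1 = 1.
  j = 1: C(15,1)·(4)^1 = 15·4 = 60.
  j = 2: C(15,2)·(4)^2 = 105·16 = 1680.
  V_q(n, t) = 1 + 60 + 1680 = 1741.
Step 2: q^n = 5^15 = 30517578125.
Step 3: Hamming bound ⌊q^n / V_q(n,t)⌋ = ⌊30517578125/1741⌋ = 17528764.
Step 4: Compare |C| = 6174692 to 17528764: satisfied.
The claimed |C| lies below the Hamming bound.
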